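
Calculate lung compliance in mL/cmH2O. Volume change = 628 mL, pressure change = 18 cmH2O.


C = dV / dP
C = 628 / 18
C = 34.89 mL/cmH2O


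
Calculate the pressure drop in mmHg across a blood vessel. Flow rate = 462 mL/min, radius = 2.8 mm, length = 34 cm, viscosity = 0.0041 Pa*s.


dP = 8*mu*L*Q / (pi*r^4)
Q = 462 mL/min = 7.7e-06 m^3/s
dP = 444.694 Pa = 444.694 / 133.322 mmHg = 3.335 mmHg


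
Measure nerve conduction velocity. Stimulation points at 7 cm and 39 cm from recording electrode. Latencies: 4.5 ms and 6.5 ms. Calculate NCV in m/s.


Distance = (39 - 7) / 100 = 0.32 m
dt = (6.5 - 4.5) / 1000 = 0.002 s
NCV = dist / dt = 160 m/s


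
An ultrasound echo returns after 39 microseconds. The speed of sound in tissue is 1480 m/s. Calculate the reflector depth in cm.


depth = c * t / 2
t = 39 us = 3.9000e-05 s
depth = 1480 * 3.9000e-05 / 2
depth = 0.02886 m = 2.886 cm


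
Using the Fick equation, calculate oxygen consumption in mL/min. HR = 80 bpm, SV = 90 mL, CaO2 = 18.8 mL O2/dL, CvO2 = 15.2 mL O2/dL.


CO = HR*SV = 80*90/1000 = 7.2 L/min
a-v O2 diff = 18.8 - 15.2 = 3.6 mL/dL
VO2 = CO * (CaO2-CvO2) * 10 dL/L
VO2 = 7.2 * 3.6 * 10
VO2 = 259.2 mL/min


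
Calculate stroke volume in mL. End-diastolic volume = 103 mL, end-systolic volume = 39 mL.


SV = EDV - ESV
SV = 103 - 39
SV = 64 mL


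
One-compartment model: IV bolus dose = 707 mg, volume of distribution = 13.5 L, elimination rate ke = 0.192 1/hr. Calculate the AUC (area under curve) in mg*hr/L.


C0 = Dose/Vd = 707/13.5 = 52.3704 mg/L
AUC = C0/ke = 52.3704/0.192
AUC = 272.8 mg*hr/L


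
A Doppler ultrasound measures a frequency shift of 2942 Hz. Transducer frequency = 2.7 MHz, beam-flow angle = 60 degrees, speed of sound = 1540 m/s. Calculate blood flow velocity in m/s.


v = fd * c / (2 * f0 * cos(theta))
v = 2942 * 1540 / (2 * 2.7000e+06 * cos(60))
v = 1.678 m/s


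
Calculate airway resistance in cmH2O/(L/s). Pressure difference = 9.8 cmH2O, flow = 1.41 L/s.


R = dP / flow
R = 9.8 / 1.41
R = 6.95 cmH2O/(L/s)


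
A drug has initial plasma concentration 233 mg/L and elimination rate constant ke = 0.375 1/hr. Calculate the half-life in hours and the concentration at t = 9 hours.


t_half = ln(2) / ke = 0.693147 / 0.375 = 1.848 hr
C(t) = C0 * exp(-ke*t) = 233 * exp(-0.375*9)
C(9) = 7.973 mg/L


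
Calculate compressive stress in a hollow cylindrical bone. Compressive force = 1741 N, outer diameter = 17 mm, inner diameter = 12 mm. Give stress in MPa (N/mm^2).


A = pi*(r_o^2 - r_i^2)
r_o = 8.5 mm, r_i = 6 mm
A = 113.883 mm^2
sigma = F/A = 1741 / 113.883
sigma = 15.29 MPa


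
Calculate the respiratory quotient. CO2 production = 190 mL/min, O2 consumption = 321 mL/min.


RQ = VCO2 / VO2
RQ = 190 / 321
RQ = 0.5919


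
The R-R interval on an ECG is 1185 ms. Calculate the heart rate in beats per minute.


HR = 60 / RR_interval(s)
RR = 1185 ms = 1.185 s
HR = 60 / 1.185 = 50.63 bpm


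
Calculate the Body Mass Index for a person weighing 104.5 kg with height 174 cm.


BMI = weight / height^2
height = 174 cm = 1.74 m
BMI = 104.5 / 1.74^2
BMI = 34.52 kg/m^2


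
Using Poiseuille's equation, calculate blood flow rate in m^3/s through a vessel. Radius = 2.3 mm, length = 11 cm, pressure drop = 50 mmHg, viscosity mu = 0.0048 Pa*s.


Q = pi*r^4*dP / (8*mu*L)
r = 0.0023 m, L = 0.11 m
dP = 50 mmHg = 6666.1 Pa
Q = 1.3874e-04 m^3/s


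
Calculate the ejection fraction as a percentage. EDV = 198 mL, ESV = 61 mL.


SV = EDV - ESV = 198 - 61 = 137 mL
EF = SV/EDV * 100 = 137/198 * 100
EF = 69.19%


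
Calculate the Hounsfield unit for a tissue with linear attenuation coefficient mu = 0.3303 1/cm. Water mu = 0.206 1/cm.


HU = ((mu_tissue - mu_water) / mu_water) * 1000
HU = ((0.3303 - 0.206) / 0.206) * 1000
HU = 603.4


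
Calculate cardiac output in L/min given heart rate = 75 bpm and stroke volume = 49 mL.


CO = HR * SV
CO = 75 * 49 / 1000
CO = 3.675 L/min


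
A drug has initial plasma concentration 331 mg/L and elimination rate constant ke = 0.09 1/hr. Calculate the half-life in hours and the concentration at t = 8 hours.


t_half = ln(2) / ke = 0.693147 / 0.09 = 7.702 hr
C(t) = C0 * exp(-ke*t) = 331 * exp(-0.09*8)
C(8) = 161.1 mg/L


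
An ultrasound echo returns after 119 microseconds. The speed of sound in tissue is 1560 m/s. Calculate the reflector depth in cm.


depth = c * t / 2
t = 119 us = 1.1900e-04 s
depth = 1560 * 1.1900e-04 / 2
depth = 0.09282 m = 9.282 cm


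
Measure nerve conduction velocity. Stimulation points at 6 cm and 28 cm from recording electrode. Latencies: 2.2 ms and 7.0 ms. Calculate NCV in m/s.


Distance = (28 - 6) / 100 = 0.22 m
dt = (7.0 - 2.2) / 1000 = 0.0048 s
NCV = dist / dt = 45.83 m/s


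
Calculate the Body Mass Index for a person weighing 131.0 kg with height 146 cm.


BMI = weight / height^2
height = 146 cm = 1.46 m
BMI = 131.0 / 1.46^2
BMI = 61.46 kg/m^2


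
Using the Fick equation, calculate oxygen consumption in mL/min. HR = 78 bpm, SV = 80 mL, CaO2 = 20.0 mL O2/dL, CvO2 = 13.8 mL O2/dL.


CO = HR*SV = 78*80/1000 = 6.24 L/min
a-v O2 diff = 20.0 - 13.8 = 6.2 mL/dL
VO2 = CO * (CaO2-CvO2) * 10 dL/L
VO2 = 6.24 * 6.2 * 10
VO2 = 386.9 mL/min


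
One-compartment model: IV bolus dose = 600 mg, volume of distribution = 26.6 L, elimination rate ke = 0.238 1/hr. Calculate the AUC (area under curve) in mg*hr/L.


C0 = Dose/Vd = 600/26.6 = 22.5564 mg/L
AUC = C0/ke = 22.5564/0.238
AUC = 94.77 mg*hr/L


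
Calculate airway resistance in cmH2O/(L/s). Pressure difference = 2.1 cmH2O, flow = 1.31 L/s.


R = dP / flow
R = 2.1 / 1.31
R = 1.603 cmH2O/(L/s)


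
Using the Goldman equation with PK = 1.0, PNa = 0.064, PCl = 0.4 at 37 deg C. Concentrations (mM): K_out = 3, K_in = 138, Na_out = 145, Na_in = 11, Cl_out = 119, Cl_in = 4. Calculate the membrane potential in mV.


Vm = (RT/F)*ln((PK*Ko + PNa*Nao + PCl*Cli)/(PK*Ki + PNa*Nai + PCl*Clo))
Numer = 13.88, Denom = 186.304
Vm = -69.4 mV


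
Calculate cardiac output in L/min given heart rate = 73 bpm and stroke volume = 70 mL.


CO = HR * SV
CO = 73 * 70 / 1000
CO = 5.11 L/min


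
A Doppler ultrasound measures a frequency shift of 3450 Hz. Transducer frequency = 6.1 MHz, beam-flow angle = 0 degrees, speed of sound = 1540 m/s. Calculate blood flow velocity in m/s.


v = fd * c / (2 * f0 * cos(theta))
v = 3450 * 1540 / (2 * 6.1000e+06 * cos(0))
v = 0.4355 m/s


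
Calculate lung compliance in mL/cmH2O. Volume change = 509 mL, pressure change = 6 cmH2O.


C = dV / dP
C = 509 / 6
C = 84.83 mL/cmH2O


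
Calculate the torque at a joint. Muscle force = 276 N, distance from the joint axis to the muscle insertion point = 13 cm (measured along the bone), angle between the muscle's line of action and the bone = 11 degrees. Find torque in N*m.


Torque = F * d * sin(theta)   (moment arm = d*sin(theta))
d = 13 cm = 0.13 m
Torque = 276 * 0.13 * sin(11)
Torque = 6.846 N*m


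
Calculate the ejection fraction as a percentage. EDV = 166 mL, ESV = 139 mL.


SV = EDV - ESV = 166 - 139 = 27 mL
EF = SV/EDV * 100 = 27/166 * 100
EF = 16.27%


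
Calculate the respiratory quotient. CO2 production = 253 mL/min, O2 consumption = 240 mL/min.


RQ = VCO2 / VO2
RQ = 253 / 240
RQ = 1.054


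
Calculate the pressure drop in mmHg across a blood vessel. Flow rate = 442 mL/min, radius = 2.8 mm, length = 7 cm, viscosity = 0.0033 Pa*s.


dP = 8*mu*L*Q / (pi*r^4)
Q = 442 mL/min = 7.36667e-06 m^3/s
dP = 70.5003 Pa = 70.5003 / 133.322 mmHg = 0.5288 mmHg


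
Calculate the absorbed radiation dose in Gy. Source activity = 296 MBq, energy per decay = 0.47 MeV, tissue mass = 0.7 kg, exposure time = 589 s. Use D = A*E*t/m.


A = 296 MBq = 2.9600e+08 Bq
E = 0.47 MeV = 7.5294e-14 J
D = A*E*t/m = 2.9600e+08*7.5294e-14*589/0.7
D = 0.01875 Gy


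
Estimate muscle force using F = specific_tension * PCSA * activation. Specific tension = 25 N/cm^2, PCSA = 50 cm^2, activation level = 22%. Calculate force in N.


F = sigma * PCSA * activation
F = 25 * 50 * 0.22
F = 275 N


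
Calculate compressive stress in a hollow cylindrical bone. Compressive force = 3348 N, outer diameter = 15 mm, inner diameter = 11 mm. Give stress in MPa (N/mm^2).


A = pi*(r_o^2 - r_i^2)
r_o = 7.5 mm, r_i = 5.5 mm
A = 81.6814 mm^2
sigma = F/A = 3348 / 81.6814
sigma = 40.99 MPa


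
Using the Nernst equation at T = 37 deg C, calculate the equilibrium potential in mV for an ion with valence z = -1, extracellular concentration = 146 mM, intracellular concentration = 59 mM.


E = (RT/(zF)) * ln(C_out/C_in)
T = 37 + 273.15 = 310.15 K
E = (8.314 * 310.15 / (-1 * 96485)) * ln(146/59)
E = -24.21 mV


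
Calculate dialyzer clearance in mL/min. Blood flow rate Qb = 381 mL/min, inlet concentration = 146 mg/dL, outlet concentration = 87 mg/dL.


K = Qb * (Cb_in - Cb_out) / Cb_in
K = 381 * (146 - 87) / 146
K = 154 mL/min


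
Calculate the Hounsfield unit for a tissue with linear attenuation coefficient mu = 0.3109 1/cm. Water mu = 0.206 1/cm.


HU = ((mu_tissue - mu_water) / mu_water) * 1000
HU = ((0.3109 - 0.206) / 0.206) * 1000
HU = 509.2


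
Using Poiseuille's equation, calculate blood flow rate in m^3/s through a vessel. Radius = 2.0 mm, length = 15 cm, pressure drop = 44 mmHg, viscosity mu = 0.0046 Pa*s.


Q = pi*r^4*dP / (8*mu*L)
r = 0.002 m, L = 0.15 m
dP = 44 mmHg = 5866.168 Pa
Q = 5.3418e-05 m^3/s


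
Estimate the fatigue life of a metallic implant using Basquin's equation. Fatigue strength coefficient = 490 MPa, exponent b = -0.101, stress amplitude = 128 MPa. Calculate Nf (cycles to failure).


sigma_a = sigma_f' * (2Nf)^b
2Nf = (sigma_a/sigma_f')^(1/b)
2Nf = (128/490)^(1/-0.101)
2Nf = 591751.96
Nf = 2.959e+05


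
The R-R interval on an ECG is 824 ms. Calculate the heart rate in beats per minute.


HR = 60 / RR_interval(s)
RR = 824 ms = 0.824 s
HR = 60 / 0.824 = 72.82 bpm


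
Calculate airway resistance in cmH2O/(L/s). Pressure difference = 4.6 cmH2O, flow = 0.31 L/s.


R = dP / flow
R = 4.6 / 0.31
R = 14.84 cmH2O/(L/s)


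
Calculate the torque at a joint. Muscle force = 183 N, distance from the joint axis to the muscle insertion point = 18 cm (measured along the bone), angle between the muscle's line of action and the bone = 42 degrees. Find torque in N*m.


Torque = F * d * sin(theta)   (moment arm = d*sin(theta))
d = 18 cm = 0.18 m
Torque = 183 * 0.18 * sin(42)
Torque = 22.04 N*m


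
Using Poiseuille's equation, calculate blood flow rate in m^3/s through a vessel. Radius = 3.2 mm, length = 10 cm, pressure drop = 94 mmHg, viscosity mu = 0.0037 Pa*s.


Q = pi*r^4*dP / (8*mu*L)
r = 0.0032 m, L = 0.1 m
dP = 94 mmHg = 12532.268 Pa
Q = 0.001395 m^3/s


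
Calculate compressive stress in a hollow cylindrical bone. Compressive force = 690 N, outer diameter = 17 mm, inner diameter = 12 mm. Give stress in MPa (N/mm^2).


A = pi*(r_o^2 - r_i^2)
r_o = 8.5 mm, r_i = 6 mm
A = 113.883 mm^2
sigma = F/A = 690 / 113.883
sigma = 6.059 MPa


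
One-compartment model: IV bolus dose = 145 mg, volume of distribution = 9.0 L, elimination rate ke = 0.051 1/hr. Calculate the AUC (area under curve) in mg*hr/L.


C0 = Dose/Vd = 145/9.0 = 16.1111 mg/L
AUC = C0/ke = 16.1111/0.051
AUC = 315.9 mg*hr/L


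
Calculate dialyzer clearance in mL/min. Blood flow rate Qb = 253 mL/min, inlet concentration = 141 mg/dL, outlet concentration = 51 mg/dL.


K = Qb * (Cb_in - Cb_out) / Cb_in
K = 253 * (141 - 51) / 141
K = 161.5 mL/min


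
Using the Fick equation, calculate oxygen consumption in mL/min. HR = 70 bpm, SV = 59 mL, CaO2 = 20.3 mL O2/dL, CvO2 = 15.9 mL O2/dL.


CO = HR*SV = 70*59/1000 = 4.13 L/min
a-v O2 diff = 20.3 - 15.9 = 4.4 mL/dL
VO2 = CO * (CaO2-CvO2) * 10 dL/L
VO2 = 4.13 * 4.4 * 10
VO2 = 181.7 mL/min


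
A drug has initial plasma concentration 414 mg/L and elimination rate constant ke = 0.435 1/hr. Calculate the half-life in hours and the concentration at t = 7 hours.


t_half = ln(2) / ke = 0.693147 / 0.435 = 1.593 hr
C(t) = C0 * exp(-ke*t) = 414 * exp(-0.435*7)
C(7) = 19.7 mg/L


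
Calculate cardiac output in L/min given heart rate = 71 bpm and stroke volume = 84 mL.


CO = HR * SV
CO = 71 * 84 / 1000
CO = 5.964 L/min


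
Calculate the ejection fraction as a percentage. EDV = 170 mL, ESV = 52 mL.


SV = EDV - ESV = 170 - 52 = 118 mL
EF = SV/EDV * 100 = 118/170 * 100
EF = 69.41%


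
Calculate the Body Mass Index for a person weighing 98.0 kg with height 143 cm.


BMI = weight / height^2
height = 143 cm = 1.43 m
BMI = 98.0 / 1.43^2
BMI = 47.92 kg/m^2


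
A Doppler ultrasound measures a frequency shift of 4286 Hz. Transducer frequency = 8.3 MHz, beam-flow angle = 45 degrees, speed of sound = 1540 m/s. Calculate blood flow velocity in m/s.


v = fd * c / (2 * f0 * cos(theta))
v = 4286 * 1540 / (2 * 8.3000e+06 * cos(45))
v = 0.5623 m/s


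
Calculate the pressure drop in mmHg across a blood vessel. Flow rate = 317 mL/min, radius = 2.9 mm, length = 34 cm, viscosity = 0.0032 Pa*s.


dP = 8*mu*L*Q / (pi*r^4)
Q = 317 mL/min = 5.28333e-06 m^3/s
dP = 206.959 Pa = 206.959 / 133.322 mmHg = 1.552 mmHg


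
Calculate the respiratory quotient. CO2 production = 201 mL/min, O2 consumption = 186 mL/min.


RQ = VCO2 / VO2
RQ = 201 / 186
RQ = 1.081


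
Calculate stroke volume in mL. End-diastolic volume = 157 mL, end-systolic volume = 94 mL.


SV = EDV - ESV
SV = 157 - 94
SV = 63 mL


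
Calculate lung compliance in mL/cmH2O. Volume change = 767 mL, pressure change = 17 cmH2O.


C = dV / dP
C = 767 / 17
C = 45.12 mL/cmH2O


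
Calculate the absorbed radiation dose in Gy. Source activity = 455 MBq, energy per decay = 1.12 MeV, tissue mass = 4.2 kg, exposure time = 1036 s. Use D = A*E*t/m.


A = 455 MBq = 4.5500e+08 Bq
E = 1.12 MeV = 1.79424e-13 J
D = A*E*t/m = 4.5500e+08*1.79424e-13*1036/4.2
D = 0.02014 Gy


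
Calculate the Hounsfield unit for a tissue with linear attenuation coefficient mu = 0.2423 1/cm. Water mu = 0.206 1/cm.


HU = ((mu_tissue - mu_water) / mu_water) * 1000
HU = ((0.2423 - 0.206) / 0.206) * 1000
HU = 176.2


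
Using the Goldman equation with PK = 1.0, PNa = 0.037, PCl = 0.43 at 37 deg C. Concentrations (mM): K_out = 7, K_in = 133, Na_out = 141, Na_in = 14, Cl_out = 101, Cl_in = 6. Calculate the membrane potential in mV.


Vm = (RT/F)*ln((PK*Ko + PNa*Nao + PCl*Cli)/(PK*Ki + PNa*Nai + PCl*Clo))
Numer = 14.797, Denom = 176.948
Vm = -66.32 mV


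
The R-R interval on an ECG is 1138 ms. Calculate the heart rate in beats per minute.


HR = 60 / RR_interval(s)
RR = 1138 ms = 1.138 s
HR = 60 / 1.138 = 52.72 bpm


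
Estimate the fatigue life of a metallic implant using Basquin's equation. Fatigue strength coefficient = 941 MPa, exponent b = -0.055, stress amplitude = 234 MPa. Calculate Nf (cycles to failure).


sigma_a = sigma_f' * (2Nf)^b
2Nf = (sigma_a/sigma_f')^(1/b)
2Nf = (234/941)^(1/-0.055)
2Nf = 9.7412329e+10
Nf = 4.8706e+10


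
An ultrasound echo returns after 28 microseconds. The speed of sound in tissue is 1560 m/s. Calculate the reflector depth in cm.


depth = c * t / 2
t = 28 us = 2.8000e-05 s
depth = 1560 * 2.8000e-05 / 2
depth = 0.02184 m = 2.184 cm


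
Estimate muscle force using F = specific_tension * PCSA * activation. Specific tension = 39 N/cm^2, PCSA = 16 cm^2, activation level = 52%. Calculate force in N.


F = sigma * PCSA * activation
F = 39 * 16 * 0.52
F = 324.5 N


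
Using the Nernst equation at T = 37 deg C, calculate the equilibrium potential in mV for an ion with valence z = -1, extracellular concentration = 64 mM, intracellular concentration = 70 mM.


E = (RT/(zF)) * ln(C_out/C_in)
T = 37 + 273.15 = 310.15 K
E = (8.314 * 310.15 / (-1 * 96485)) * ln(64/70)
E = 2.395 mV


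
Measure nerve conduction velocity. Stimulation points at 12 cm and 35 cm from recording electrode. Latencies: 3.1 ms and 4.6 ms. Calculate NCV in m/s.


Distance = (35 - 12) / 100 = 0.23 m
dt = (4.6 - 3.1) / 1000 = 0.0015 s
NCV = dist / dt = 153.3 m/s


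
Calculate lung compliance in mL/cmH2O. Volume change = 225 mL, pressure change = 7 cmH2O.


C = dV / dP
C = 225 / 7
C = 32.14 mL/cmH2O


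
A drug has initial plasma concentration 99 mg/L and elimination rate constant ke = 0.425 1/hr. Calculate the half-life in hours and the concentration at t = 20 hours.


t_half = ln(2) / ke = 0.693147 / 0.425 = 1.631 hr
C(t) = C0 * exp(-ke*t) = 99 * exp(-0.425*20)
C(20) = 0.02014 mg/L


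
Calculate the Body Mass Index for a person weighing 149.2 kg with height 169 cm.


BMI = weight / height^2
height = 169 cm = 1.69 m
BMI = 149.2 / 1.69^2
BMI = 52.24 kg/m^2


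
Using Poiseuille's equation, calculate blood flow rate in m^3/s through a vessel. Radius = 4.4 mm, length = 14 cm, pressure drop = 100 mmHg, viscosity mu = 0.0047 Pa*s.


Q = pi*r^4*dP / (8*mu*L)
r = 0.0044 m, L = 0.14 m
dP = 100 mmHg = 13332.2 Pa
Q = 0.002982 m^3/s


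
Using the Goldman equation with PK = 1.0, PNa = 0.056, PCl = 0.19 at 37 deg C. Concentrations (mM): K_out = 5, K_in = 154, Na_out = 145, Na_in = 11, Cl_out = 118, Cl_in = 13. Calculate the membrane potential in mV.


Vm = (RT/F)*ln((PK*Ko + PNa*Nao + PCl*Cli)/(PK*Ki + PNa*Nai + PCl*Clo))
Numer = 15.59, Denom = 177.036
Vm = -64.93 mV


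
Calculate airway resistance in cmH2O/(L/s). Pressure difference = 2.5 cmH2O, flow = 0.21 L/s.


R = dP / flow
R = 2.5 / 0.21
R = 11.9 cmH2O/(L/s)


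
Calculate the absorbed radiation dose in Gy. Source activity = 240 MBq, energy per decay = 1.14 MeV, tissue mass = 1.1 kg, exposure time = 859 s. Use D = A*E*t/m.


A = 240 MBq = 2.4000e+08 Bq
E = 1.14 MeV = 1.82628e-13 J
D = A*E*t/m = 2.4000e+08*1.82628e-13*859/1.1
D = 0.03423 Gy


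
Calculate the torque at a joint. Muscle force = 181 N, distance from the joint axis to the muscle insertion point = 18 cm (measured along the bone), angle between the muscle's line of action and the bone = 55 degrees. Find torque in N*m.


Torque = F * d * sin(theta)   (moment arm = d*sin(theta))
d = 18 cm = 0.18 m
Torque = 181 * 0.18 * sin(55)
Torque = 26.69 N*m


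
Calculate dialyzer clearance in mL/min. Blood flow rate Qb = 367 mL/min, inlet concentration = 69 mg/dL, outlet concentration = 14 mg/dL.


K = Qb * (Cb_in - Cb_out) / Cb_in
K = 367 * (69 - 14) / 69
K = 292.5 mL/min


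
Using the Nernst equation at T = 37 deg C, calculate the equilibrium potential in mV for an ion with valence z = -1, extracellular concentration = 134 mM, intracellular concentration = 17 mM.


E = (RT/(zF)) * ln(C_out/C_in)
T = 37 + 273.15 = 310.15 K
E = (8.314 * 310.15 / (-1 * 96485)) * ln(134/17)
E = -55.18 mV


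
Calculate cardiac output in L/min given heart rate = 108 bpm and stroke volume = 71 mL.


CO = HR * SV
CO = 108 * 71 / 1000
CO = 7.668 L/min


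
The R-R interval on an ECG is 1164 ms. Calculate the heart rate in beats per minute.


HR = 60 / RR_interval(s)
RR = 1164 ms = 1.164 s
HR = 60 / 1.164 = 51.55 bpm


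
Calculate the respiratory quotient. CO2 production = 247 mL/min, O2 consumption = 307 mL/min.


RQ = VCO2 / VO2
RQ = 247 / 307
RQ = 0.8046


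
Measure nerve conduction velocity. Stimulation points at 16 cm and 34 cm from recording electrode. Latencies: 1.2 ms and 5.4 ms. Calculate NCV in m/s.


Distance = (34 - 16) / 100 = 0.18 m
dt = (5.4 - 1.2) / 1000 = 0.0042 s
NCV = dist / dt = 42.86 m/s


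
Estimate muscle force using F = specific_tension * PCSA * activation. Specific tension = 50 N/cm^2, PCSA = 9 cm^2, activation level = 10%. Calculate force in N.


F = sigma * PCSA * activation
F = 50 * 9 * 0.1
F = 45 N


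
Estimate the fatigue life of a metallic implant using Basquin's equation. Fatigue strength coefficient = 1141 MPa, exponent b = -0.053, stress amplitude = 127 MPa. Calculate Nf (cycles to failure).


sigma_a = sigma_f' * (2Nf)^b
2Nf = (sigma_a/sigma_f')^(1/b)
2Nf = (127/1141)^(1/-0.053)
2Nf = 9.7774358e+17
Nf = 4.8887e+17


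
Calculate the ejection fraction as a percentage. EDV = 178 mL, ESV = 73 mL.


SV = EDV - ESV = 178 - 73 = 105 mL
EF = SV/EDV * 100 = 105/178 * 100
EF = 58.99%


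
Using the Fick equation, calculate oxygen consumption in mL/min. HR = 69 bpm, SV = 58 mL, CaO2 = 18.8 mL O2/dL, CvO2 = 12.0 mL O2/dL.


CO = HR*SV = 69*58/1000 = 4.002 L/min
a-v O2 diff = 18.8 - 12.0 = 6.8 mL/dL
VO2 = CO * (CaO2-CvO2) * 10 dL/L
VO2 = 4.002 * 6.8 * 10
VO2 = 272.1 mL/min


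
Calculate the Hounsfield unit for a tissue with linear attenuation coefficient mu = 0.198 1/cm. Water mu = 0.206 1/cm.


HU = ((mu_tissue - mu_water) / mu_water) * 1000
HU = ((0.198 - 0.206) / 0.206) * 1000
HU = -38.83


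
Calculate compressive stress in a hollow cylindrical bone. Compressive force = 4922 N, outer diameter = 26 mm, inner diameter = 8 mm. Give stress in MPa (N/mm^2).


A = pi*(r_o^2 - r_i^2)
r_o = 13 mm, r_i = 4 mm
A = 480.664 mm^2
sigma = F/A = 4922 / 480.664
sigma = 10.24 MPa


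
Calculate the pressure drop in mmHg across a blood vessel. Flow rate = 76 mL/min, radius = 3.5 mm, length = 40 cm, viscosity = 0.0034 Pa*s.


dP = 8*mu*L*Q / (pi*r^4)
Q = 76 mL/min = 1.26667e-06 m^3/s
dP = 29.2328 Pa = 29.2328 / 133.322 mmHg = 0.2193 mmHg


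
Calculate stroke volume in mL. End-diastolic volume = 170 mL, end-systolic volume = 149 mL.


SV = EDV - ESV
SV = 170 - 149
SV = 21 mL


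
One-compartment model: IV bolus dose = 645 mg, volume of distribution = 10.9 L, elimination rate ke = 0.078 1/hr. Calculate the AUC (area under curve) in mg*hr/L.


C0 = Dose/Vd = 645/10.9 = 59.1743 mg/L
AUC = C0/ke = 59.1743/0.078
AUC = 758.6 mg*hr/L


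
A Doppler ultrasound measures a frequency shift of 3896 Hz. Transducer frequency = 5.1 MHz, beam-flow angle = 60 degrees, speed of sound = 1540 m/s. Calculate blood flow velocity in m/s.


v = fd * c / (2 * f0 * cos(theta))
v = 3896 * 1540 / (2 * 5.1000e+06 * cos(60))
v = 1.176 m/s


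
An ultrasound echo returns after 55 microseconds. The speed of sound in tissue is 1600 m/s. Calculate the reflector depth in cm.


depth = c * t / 2
t = 55 us = 5.5000e-05 s
depth = 1600 * 5.5000e-05 / 2
depth = 0.044 m = 4.4 cm


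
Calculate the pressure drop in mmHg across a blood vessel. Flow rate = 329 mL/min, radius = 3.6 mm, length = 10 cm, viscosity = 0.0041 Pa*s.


dP = 8*mu*L*Q / (pi*r^4)
Q = 329 mL/min = 5.48333e-06 m^3/s
dP = 34.0846 Pa = 34.0846 / 133.322 mmHg = 0.2557 mmHg


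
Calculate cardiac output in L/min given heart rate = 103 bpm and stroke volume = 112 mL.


CO = HR * SV
CO = 103 * 112 / 1000
CO = 11.54 L/min


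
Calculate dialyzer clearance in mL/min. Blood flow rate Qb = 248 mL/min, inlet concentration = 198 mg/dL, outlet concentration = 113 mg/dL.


K = Qb * (Cb_in - Cb_out) / Cb_in
K = 248 * (198 - 113) / 198
K = 106.5 mL/min


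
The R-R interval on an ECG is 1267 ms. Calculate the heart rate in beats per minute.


HR = 60 / RR_interval(s)
RR = 1267 ms = 1.267 s
HR = 60 / 1.267 = 47.36 bpm


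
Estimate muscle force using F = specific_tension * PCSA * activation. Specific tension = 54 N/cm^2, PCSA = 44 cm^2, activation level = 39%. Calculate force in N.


F = sigma * PCSA * activation
F = 54 * 44 * 0.39
F = 926.6 N


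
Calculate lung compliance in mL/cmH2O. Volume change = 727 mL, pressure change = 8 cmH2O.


C = dV / dP
C = 727 / 8
C = 90.88 mL/cmH2O


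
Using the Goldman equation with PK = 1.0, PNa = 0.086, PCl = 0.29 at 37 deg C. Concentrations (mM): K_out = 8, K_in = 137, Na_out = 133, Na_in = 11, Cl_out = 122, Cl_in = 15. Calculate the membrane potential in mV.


Vm = (RT/F)*ln((PK*Ko + PNa*Nao + PCl*Cli)/(PK*Ki + PNa*Nai + PCl*Clo))
Numer = 23.788, Denom = 173.326
Vm = -53.08 mV


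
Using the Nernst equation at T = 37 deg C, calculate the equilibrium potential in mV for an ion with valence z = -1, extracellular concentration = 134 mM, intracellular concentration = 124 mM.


E = (RT/(zF)) * ln(C_out/C_in)
T = 37 + 273.15 = 310.15 K
E = (8.314 * 310.15 / (-1 * 96485)) * ln(134/124)
E = -2.073 mV


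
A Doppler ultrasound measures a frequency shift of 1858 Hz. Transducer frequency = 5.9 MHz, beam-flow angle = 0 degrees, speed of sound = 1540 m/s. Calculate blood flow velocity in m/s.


v = fd * c / (2 * f0 * cos(theta))
v = 1858 * 1540 / (2 * 5.9000e+06 * cos(0))
v = 0.2425 m/s


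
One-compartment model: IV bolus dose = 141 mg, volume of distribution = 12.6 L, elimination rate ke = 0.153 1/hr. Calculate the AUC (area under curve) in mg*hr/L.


C0 = Dose/Vd = 141/12.6 = 11.1905 mg/L
AUC = C0/ke = 11.1905/0.153
AUC = 73.14 mg*hr/L


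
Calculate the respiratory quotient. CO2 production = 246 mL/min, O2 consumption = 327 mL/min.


RQ = VCO2 / VO2
RQ = 246 / 327
RQ = 0.7523


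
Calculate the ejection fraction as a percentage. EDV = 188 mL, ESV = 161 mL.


SV = EDV - ESV = 188 - 161 = 27 mL
EF = SV/EDV * 100 = 27/188 * 100
EF = 14.36%


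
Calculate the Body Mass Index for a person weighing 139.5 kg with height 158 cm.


BMI = weight / height^2
height = 158 cm = 1.58 m
BMI = 139.5 / 1.58^2
BMI = 55.88 kg/m^2


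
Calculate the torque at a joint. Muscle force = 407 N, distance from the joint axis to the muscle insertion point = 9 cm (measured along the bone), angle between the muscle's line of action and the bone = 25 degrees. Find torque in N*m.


Torque = F * d * sin(theta)   (moment arm = d*sin(theta))
d = 9 cm = 0.09 m
Torque = 407 * 0.09 * sin(25)
Torque = 15.48 N*m


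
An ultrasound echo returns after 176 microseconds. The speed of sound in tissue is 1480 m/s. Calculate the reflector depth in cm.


depth = c * t / 2
t = 176 us = 1.7600e-04 s
depth = 1480 * 1.7600e-04 / 2
depth = 0.13024 m = 13.024 cm


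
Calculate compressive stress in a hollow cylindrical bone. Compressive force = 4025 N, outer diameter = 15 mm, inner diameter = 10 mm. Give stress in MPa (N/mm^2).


A = pi*(r_o^2 - r_i^2)
r_o = 7.5 mm, r_i = 5 mm
A = 98.1748 mm^2
sigma = F/A = 4025 / 98.1748
sigma = 41 MPa


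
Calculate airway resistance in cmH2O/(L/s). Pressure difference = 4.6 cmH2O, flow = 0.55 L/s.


R = dP / flow
R = 4.6 / 0.55
R = 8.364 cmH2O/(L/s)


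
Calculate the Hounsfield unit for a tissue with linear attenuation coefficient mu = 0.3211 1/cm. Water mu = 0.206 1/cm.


HU = ((mu_tissue - mu_water) / mu_water) * 1000
HU = ((0.3211 - 0.206) / 0.206) * 1000
HU = 558.7


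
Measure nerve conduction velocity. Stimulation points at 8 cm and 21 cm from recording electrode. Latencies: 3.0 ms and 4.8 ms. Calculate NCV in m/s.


Distance = (21 - 8) / 100 = 0.13 m
dt = (4.8 - 3.0) / 1000 = 0.0018 s
NCV = dist / dt = 72.22 m/s


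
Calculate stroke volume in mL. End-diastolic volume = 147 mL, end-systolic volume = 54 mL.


SV = EDV - ESV
SV = 147 - 54
SV = 93 mL


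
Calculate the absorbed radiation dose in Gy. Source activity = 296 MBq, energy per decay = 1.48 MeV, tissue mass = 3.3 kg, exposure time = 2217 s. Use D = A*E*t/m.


A = 296 MBq = 2.9600e+08 Bq
E = 1.48 MeV = 2.37096e-13 J
D = A*E*t/m = 2.9600e+08*2.37096e-13*2217/3.3
D = 0.04715 Gy


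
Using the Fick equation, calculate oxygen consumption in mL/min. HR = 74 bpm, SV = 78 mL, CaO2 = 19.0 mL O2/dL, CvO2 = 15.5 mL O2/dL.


CO = HR*SV = 74*78/1000 = 5.772 L/min
a-v O2 diff = 19.0 - 15.5 = 3.5 mL/dL
VO2 = CO * (CaO2-CvO2) * 10 dL/L
VO2 = 5.772 * 3.5 * 10
VO2 = 202 mL/min


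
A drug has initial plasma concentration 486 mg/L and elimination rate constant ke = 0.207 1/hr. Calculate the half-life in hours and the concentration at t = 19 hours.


t_half = ln(2) / ke = 0.693147 / 0.207 = 3.349 hr
C(t) = C0 * exp(-ke*t) = 486 * exp(-0.207*19)
C(19) = 9.518 mg/L


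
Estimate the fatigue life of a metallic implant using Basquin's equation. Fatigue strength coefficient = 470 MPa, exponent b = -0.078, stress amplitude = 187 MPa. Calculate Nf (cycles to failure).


sigma_a = sigma_f' * (2Nf)^b
2Nf = (sigma_a/sigma_f')^(1/b)
2Nf = (187/470)^(1/-0.078)
2Nf = 135360.02
Nf = 6.768e+04


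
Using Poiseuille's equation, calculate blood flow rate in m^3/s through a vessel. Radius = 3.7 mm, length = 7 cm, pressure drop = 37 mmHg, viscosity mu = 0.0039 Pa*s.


Q = pi*r^4*dP / (8*mu*L)
r = 0.0037 m, L = 0.07 m
dP = 37 mmHg = 4932.914 Pa
Q = 0.00133 m^3/s


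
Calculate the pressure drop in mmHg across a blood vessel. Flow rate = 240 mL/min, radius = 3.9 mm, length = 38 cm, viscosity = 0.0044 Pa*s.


dP = 8*mu*L*Q / (pi*r^4)
Q = 240 mL/min = 4e-06 m^3/s
dP = 73.617 Pa = 73.617 / 133.322 mmHg = 0.5522 mmHg


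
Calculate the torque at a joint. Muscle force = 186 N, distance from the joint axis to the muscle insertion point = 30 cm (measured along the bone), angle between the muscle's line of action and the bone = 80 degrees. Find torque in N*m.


Torque = F * d * sin(theta)   (moment arm = d*sin(theta))
d = 30 cm = 0.3 m
Torque = 186 * 0.3 * sin(80)
Torque = 54.95 N*m


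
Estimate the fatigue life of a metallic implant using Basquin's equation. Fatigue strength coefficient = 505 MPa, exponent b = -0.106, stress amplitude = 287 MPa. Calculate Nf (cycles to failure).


sigma_a = sigma_f' * (2Nf)^b
2Nf = (sigma_a/sigma_f')^(1/b)
2Nf = (287/505)^(1/-0.106)
2Nf = 206.62544
Nf = 103.3


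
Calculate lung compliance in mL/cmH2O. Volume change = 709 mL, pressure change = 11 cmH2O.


C = dV / dP
C = 709 / 11
C = 64.45 mL/cmH2O


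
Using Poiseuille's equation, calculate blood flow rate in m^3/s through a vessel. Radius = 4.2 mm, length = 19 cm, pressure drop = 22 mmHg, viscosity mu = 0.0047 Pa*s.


Q = pi*r^4*dP / (8*mu*L)
r = 0.0042 m, L = 0.19 m
dP = 22 mmHg = 2933.084 Pa
Q = 4.0136e-04 m^3/s


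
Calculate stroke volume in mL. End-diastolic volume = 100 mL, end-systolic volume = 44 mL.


SV = EDV - ESV
SV = 100 - 44
SV = 56 mL


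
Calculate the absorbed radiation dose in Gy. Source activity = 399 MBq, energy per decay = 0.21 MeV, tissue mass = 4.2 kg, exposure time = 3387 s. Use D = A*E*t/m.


A = 399 MBq = 3.9900e+08 Bq
E = 0.21 MeV = 3.3642e-14 J
D = A*E*t/m = 3.9900e+08*3.3642e-14*3387/4.2
D = 0.01082 Gy


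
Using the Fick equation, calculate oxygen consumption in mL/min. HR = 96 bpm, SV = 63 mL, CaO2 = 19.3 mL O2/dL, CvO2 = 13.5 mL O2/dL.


CO = HR*SV = 96*63/1000 = 6.048 L/min
a-v O2 diff = 19.3 - 13.5 = 5.8 mL/dL
VO2 = CO * (CaO2-CvO2) * 10 dL/L
VO2 = 6.048 * 5.8 * 10
VO2 = 350.8 mL/min


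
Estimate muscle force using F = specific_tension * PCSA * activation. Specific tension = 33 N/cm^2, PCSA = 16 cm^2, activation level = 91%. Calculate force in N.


F = sigma * PCSA * activation
F = 33 * 16 * 0.91
F = 480.5 N


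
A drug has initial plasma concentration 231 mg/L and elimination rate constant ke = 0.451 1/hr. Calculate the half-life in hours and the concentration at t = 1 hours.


t_half = ln(2) / ke = 0.693147 / 0.451 = 1.537 hr
C(t) = C0 * exp(-ke*t) = 231 * exp(-0.451*1)
C(1) = 147.1 mg/L


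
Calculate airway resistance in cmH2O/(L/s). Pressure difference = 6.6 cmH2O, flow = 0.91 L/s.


R = dP / flow
R = 6.6 / 0.91
R = 7.253 cmH2O/(L/s)


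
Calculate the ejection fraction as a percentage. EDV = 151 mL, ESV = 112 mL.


SV = EDV - ESV = 151 - 112 = 39 mL
EF = SV/EDV * 100 = 39/151 * 100
EF = 25.83%


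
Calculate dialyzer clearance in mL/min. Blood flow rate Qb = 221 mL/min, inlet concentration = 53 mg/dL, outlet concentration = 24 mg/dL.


K = Qb * (Cb_in - Cb_out) / Cb_in
K = 221 * (53 - 24) / 53
K = 120.9 mL/min


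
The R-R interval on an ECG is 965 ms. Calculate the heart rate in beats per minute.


HR = 60 / RR_interval(s)
RR = 965 ms = 0.965 s
HR = 60 / 0.965 = 62.18 bpm


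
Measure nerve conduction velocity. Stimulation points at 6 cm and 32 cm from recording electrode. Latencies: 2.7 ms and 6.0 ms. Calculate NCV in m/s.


Distance = (32 - 6) / 100 = 0.26 m
dt = (6.0 - 2.7) / 1000 = 0.0033 s
NCV = dist / dt = 78.79 m/s


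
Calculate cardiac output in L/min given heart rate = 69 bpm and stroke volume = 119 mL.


CO = HR * SV
CO = 69 * 119 / 1000
CO = 8.211 L/min


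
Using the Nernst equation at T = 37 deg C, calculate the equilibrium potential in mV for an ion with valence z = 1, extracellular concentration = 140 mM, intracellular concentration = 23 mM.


E = (RT/(zF)) * ln(C_out/C_in)
T = 37 + 273.15 = 310.15 K
E = (8.314 * 310.15 / (1 * 96485)) * ln(140/23)
E = 48.27 mV


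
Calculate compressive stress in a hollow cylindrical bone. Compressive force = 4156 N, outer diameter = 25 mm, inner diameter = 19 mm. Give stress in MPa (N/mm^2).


A = pi*(r_o^2 - r_i^2)
r_o = 12.5 mm, r_i = 9.5 mm
A = 207.345 mm^2
sigma = F/A = 4156 / 207.345
sigma = 20.04 MPa


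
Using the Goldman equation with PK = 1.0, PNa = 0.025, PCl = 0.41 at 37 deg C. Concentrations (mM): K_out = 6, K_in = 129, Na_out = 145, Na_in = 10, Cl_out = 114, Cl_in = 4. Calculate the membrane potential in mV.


Vm = (RT/F)*ln((PK*Ko + PNa*Nao + PCl*Cli)/(PK*Ki + PNa*Nai + PCl*Clo))
Numer = 11.265, Denom = 175.99
Vm = -73.46 mV


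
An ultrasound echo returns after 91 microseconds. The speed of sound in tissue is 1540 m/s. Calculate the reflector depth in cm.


depth = c * t / 2
t = 91 us = 9.1000e-05 s
depth = 1540 * 9.1000e-05 / 2
depth = 0.07007 m = 7.007 cm


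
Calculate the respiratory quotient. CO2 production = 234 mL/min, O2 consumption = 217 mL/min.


RQ = VCO2 / VO2
RQ = 234 / 217
RQ = 1.078


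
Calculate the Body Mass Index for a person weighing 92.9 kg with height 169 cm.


BMI = weight / height^2
height = 169 cm = 1.69 m
BMI = 92.9 / 1.69^2
BMI = 32.53 kg/m^2


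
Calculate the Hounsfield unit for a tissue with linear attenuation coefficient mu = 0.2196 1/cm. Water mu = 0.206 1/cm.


HU = ((mu_tissue - mu_water) / mu_water) * 1000
HU = ((0.2196 - 0.206) / 0.206) * 1000
HU = 66.02


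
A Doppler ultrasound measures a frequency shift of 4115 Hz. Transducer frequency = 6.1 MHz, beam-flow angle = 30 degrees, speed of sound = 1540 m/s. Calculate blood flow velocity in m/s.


v = fd * c / (2 * f0 * cos(theta))
v = 4115 * 1540 / (2 * 6.1000e+06 * cos(30))
v = 0.5998 m/s


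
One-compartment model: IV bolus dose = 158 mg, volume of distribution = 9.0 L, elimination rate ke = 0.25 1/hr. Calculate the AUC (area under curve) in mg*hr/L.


C0 = Dose/Vd = 158/9.0 = 17.5556 mg/L
AUC = C0/ke = 17.5556/0.25
AUC = 70.22 mg*hr/L


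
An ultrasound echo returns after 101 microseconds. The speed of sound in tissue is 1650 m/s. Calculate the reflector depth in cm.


depth = c * t / 2
t = 101 us = 1.0100e-04 s
depth = 1650 * 1.0100e-04 / 2
depth = 0.083325 m = 8.3325 cm


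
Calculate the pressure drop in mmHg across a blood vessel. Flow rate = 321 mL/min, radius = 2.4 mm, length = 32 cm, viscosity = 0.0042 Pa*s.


dP = 8*mu*L*Q / (pi*r^4)
Q = 321 mL/min = 5.35e-06 m^3/s
dP = 551.885 Pa = 551.885 / 133.322 mmHg = 4.139 mmHg


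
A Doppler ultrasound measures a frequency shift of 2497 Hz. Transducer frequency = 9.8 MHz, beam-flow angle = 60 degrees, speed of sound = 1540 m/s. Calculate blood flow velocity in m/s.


v = fd * c / (2 * f0 * cos(theta))
v = 2497 * 1540 / (2 * 9.8000e+06 * cos(60))
v = 0.3924 m/s


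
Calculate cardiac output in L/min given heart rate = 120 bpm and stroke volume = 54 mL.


CO = HR * SV
CO = 120 * 54 / 1000
CO = 6.48 L/min


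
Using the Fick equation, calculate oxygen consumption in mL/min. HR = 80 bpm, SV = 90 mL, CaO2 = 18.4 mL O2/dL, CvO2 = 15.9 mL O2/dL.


CO = HR*SV = 80*90/1000 = 7.2 L/min
a-v O2 diff = 18.4 - 15.9 = 2.5 mL/dL
VO2 = CO * (CaO2-CvO2) * 10 dL/L
VO2 = 7.2 * 2.5 * 10
VO2 = 180 mL/min


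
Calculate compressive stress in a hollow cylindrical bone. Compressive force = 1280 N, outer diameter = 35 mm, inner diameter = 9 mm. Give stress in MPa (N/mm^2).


A = pi*(r_o^2 - r_i^2)
r_o = 17.5 mm, r_i = 4.5 mm
A = 898.495 mm^2
sigma = F/A = 1280 / 898.495
sigma = 1.425 MPa


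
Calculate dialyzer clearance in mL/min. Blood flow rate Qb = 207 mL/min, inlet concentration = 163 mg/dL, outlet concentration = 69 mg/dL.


K = Qb * (Cb_in - Cb_out) / Cb_in
K = 207 * (163 - 69) / 163
K = 119.4 mL/min


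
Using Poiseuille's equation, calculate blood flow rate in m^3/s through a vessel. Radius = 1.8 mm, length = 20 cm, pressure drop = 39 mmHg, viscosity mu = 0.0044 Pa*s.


Q = pi*r^4*dP / (8*mu*L)
r = 0.0018 m, L = 0.2 m
dP = 39 mmHg = 5199.558 Pa
Q = 2.4358e-05 m^3/s


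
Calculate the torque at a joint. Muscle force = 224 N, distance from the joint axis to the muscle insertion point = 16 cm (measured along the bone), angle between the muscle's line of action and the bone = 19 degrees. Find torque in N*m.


Torque = F * d * sin(theta)   (moment arm = d*sin(theta))
d = 16 cm = 0.16 m
Torque = 224 * 0.16 * sin(19)
Torque = 11.67 N*m


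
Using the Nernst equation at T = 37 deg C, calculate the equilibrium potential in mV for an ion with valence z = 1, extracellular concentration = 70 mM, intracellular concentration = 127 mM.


E = (RT/(zF)) * ln(C_out/C_in)
T = 37 + 273.15 = 310.15 K
E = (8.314 * 310.15 / (1 * 96485)) * ln(70/127)
E = -15.92 mV


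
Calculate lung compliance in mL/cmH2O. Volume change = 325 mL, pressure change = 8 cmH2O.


C = dV / dP
C = 325 / 8
C = 40.62 mL/cmH2O


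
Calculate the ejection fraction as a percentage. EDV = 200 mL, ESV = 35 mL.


SV = EDV - ESV = 200 - 35 = 165 mL
EF = SV/EDV * 100 = 165/200 * 100
EF = 82.5%


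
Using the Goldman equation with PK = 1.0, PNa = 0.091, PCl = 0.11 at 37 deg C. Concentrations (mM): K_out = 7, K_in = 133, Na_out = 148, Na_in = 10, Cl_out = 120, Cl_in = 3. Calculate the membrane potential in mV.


Vm = (RT/F)*ln((PK*Ko + PNa*Nao + PCl*Cli)/(PK*Ki + PNa*Nai + PCl*Clo))
Numer = 20.798, Denom = 147.11
Vm = -52.28 mV


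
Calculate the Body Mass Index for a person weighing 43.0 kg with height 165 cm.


BMI = weight / height^2
height = 165 cm = 1.65 m
BMI = 43.0 / 1.65^2
BMI = 15.79 kg/m^2


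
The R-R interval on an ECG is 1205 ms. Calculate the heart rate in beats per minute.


HR = 60 / RR_interval(s)
RR = 1205 ms = 1.205 s
HR = 60 / 1.205 = 49.79 bpm


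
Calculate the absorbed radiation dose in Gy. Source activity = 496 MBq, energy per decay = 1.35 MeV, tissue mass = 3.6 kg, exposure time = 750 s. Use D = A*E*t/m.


A = 496 MBq = 4.9600e+08 Bq
E = 1.35 MeV = 2.1627e-13 J
D = A*E*t/m = 4.9600e+08*2.1627e-13*750/3.6
D = 0.02235 Gy


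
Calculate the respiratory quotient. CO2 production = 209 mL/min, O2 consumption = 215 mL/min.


RQ = VCO2 / VO2
RQ = 209 / 215
RQ = 0.9721


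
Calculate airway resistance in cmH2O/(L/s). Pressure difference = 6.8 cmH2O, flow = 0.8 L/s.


R = dP / flow
R = 6.8 / 0.8
R = 8.5 cmH2O/(L/s)


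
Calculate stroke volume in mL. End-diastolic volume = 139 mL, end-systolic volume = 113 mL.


SV = EDV - ESV
SV = 139 - 113
SV = 26 mL


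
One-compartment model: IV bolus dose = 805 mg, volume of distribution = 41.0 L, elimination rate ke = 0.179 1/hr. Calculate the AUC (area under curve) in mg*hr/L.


C0 = Dose/Vd = 805/41.0 = 19.6341 mg/L
AUC = C0/ke = 19.6341/0.179
AUC = 109.7 mg*hr/L


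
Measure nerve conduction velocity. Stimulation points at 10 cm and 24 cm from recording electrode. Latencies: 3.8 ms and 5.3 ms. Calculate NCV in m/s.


Distance = (24 - 10) / 100 = 0.14 m
dt = (5.3 - 3.8) / 1000 = 0.0015 s
NCV = dist / dt = 93.33 m/s


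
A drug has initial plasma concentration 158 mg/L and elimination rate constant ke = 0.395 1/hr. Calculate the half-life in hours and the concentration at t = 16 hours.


t_half = ln(2) / ke = 0.693147 / 0.395 = 1.755 hr
C(t) = C0 * exp(-ke*t) = 158 * exp(-0.395*16)
C(16) = 0.2844 mg/L


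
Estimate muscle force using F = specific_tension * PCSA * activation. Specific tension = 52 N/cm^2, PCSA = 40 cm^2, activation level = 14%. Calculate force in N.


F = sigma * PCSA * activation
F = 52 * 40 * 0.14
F = 291.2 N
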